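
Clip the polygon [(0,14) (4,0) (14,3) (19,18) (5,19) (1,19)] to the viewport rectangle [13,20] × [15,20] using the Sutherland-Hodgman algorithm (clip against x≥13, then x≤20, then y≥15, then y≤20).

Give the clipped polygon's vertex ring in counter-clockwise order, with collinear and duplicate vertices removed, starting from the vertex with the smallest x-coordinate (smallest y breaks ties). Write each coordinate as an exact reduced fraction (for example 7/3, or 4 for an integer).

1. After x ≥ 13: [(13,27/10) (14,3) (19,18) (13,129/7)]
2. After x ≤ 20: [(13,27/10) (14,3) (19,18) (13,129/7)]
3. After y ≥ 15: [(13,15) (18,15) (19,18) (13,129/7)]
4. After y ≤ 20: [(13,15) (18,15) (19,18) (13,129/7)]
5. Canonical ring: [(13,15) (18,15) (19,18) (13,129/7)]

Clipped polygon: [(13,15) (18,15) (19,18) (13,129/7)]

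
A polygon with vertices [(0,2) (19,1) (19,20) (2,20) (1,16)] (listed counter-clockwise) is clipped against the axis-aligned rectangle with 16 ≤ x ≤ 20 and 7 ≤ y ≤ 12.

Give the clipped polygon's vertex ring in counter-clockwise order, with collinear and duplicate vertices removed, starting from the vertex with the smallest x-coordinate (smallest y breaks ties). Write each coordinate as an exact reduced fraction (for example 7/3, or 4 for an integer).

1. After x ≥ 16: [(16,22/19) (19,1) (19,20) (16,20)]
2. After x ≤ 20: [(16,22/19) (19,1) (19,20) (16,20)]
3. After y ≥ 7: [(16,7) (19,7) (19,20) (16,20)]
4. After y ≤ 12: [(16,12) (16,7) (19,7) (19,12)]
5. Canonical ring: [(16,7) (19,7) (19,12) (16,12)]

Clipped polygon: [(16,7) (19,7) (19,12) (16,12)]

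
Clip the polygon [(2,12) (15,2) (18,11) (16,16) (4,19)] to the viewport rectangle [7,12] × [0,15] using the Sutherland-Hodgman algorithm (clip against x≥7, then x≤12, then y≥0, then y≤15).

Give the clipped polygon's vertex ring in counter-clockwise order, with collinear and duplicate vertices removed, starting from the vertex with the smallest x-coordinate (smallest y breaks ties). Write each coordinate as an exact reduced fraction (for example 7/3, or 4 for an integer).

Clipped polygon: [(7,106/13) (12,56/13) (12,15) (7,15)]

1. After x ≥ 7: [(7,106/13) (15,2) (18,11) (16,16) (7,73/4)]
2. After x ≤ 12: [(7,106/13) (12,56/13) (12,17) (7,73/4)]
3. After y ≥ 0: [(7,106/13) (12,56/13) (12,17) (7,73/4)]
4. After y ≤ 15: [(7,15) (7,106/13) (12,56/13) (12,15)]
5. Canonical ring: [(7,106/13) (12,56/13) (12,15) (7,15)]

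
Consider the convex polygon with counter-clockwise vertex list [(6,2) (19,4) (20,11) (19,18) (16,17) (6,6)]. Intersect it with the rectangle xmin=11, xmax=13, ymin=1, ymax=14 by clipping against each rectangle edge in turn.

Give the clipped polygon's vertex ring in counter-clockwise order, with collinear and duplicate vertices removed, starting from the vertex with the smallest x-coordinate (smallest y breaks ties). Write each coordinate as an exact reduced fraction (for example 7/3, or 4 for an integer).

Clipped polygon: [(11,36/13) (13,40/13) (13,137/10) (11,23/2)]

1. After x ≥ 11: [(11,36/13) (19,4) (20,11) (19,18) (16,17) (11,23/2)]
2. After x ≤ 13: [(11,36/13) (13,40/13) (13,137/10) (11,23/2)]
3. After y ≥ 1: [(11,36/13) (13,40/13) (13,137/10) (11,23/2)]
4. After y ≤ 14: [(11,36/13) (13,40/13) (13,137/10) (11,23/2)]
5. Canonical ring: [(11,36/13) (13,40/13) (13,137/10) (11,23/2)]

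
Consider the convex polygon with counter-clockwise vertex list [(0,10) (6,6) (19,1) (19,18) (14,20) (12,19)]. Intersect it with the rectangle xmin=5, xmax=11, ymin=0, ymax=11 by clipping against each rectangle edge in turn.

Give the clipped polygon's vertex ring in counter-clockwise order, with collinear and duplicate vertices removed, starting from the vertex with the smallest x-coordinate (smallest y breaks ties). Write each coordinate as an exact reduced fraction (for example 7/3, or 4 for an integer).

1. After x ≥ 5: [(5,55/4) (5,20/3) (6,6) (19,1) (19,18) (14,20) (12,19)]
2. After x ≤ 11: [(11,73/4) (5,55/4) (5,20/3) (6,6) (11,53/13)]
3. After y ≥ 0: [(11,73/4) (5,55/4) (5,20/3) (6,6) (11,53/13)]
4. After y ≤ 11: [(11,11) (5,11) (5,20/3) (6,6) (11,53/13)]
5. Canonical ring: [(5,20/3) (6,6) (11,53/13) (11,11) (5,11)]

Clipped polygon: [(5,20/3) (6,6) (11,53/13) (11,11) (5,11)]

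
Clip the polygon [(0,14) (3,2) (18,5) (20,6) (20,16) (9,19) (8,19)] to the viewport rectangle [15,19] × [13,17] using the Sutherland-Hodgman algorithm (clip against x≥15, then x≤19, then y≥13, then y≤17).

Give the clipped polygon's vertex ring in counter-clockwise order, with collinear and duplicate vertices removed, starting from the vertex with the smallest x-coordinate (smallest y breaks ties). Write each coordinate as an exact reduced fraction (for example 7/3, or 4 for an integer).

1. After x ≥ 15: [(15,22/5) (18,5) (20,6) (20,16) (15,191/11)]
2. After x ≤ 19: [(15,22/5) (18,5) (19,11/2) (19,179/11) (15,191/11)]
3. After y ≥ 13: [(15,13) (19,13) (19,179/11) (15,191/11)]
4. After y ≤ 17: [(15,17) (15,13) (19,13) (19,179/11) (49/3,17)]
5. Canonical ring: [(15,13) (19,13) (19,179/11) (49/3,17) (15,17)]

Clipped polygon: [(15,13) (19,13) (19,179/11) (49/3,17) (15,17)]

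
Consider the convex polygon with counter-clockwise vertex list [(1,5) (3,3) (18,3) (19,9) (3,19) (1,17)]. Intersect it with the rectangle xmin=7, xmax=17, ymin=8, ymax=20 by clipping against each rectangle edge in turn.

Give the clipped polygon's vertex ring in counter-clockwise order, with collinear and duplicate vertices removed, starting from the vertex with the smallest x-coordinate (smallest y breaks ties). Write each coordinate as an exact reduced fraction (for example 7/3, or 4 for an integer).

1. After x ≥ 7: [(7,3) (18,3) (19,9) (7,33/2)]
2. After x ≤ 17: [(7,3) (17,3) (17,41/4) (7,33/2)]
3. After y ≥ 8: [(7,8) (17,8) (17,41/4) (7,33/2)]
4. After y ≤ 20: [(7,8) (17,8) (17,41/4) (7,33/2)]
5. Canonical ring: [(7,8) (17,8) (17,41/4) (7,33/2)]

Clipped polygon: [(7,8) (17,8) (17,41/4) (7,33/2)]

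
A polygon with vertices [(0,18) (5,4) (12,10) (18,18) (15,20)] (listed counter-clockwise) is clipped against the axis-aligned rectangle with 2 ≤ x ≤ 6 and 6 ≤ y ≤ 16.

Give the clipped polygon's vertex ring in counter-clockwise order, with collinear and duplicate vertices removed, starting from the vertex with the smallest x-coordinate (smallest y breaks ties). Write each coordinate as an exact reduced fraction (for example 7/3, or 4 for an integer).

1. After x ≥ 2: [(2,274/15) (2,62/5) (5,4) (12,10) (18,18) (15,20)]
2. After x ≤ 6: [(6,94/5) (2,274/15) (2,62/5) (5,4) (6,34/7)]
3. After y ≥ 6: [(6,6) (6,94/5) (2,274/15) (2,62/5) (30/7,6)]
4. After y ≤ 16: [(6,6) (6,16) (2,16) (2,62/5) (30/7,6)]
5. Canonical ring: [(2,62/5) (30/7,6) (6,6) (6,16) (2,16)]

Clipped polygon: [(2,62/5) (30/7,6) (6,6) (6,16) (2,16)]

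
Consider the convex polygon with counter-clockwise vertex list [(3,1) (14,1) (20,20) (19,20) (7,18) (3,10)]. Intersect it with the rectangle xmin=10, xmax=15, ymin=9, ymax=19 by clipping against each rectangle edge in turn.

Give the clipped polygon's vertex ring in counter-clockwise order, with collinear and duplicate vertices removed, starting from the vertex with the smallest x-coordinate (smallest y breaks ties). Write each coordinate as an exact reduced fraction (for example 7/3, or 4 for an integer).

Clipped polygon: [(10,9) (15,9) (15,19) (13,19) (10,37/2)]

1. After x ≥ 10: [(10,1) (14,1) (20,20) (19,20) (10,37/2)]
2. After x ≤ 15: [(10,1) (14,1) (15,25/6) (15,58/3) (10,37/2)]
3. After y ≥ 9: [(10,9) (15,9) (15,58/3) (10,37/2)]
4. After y ≤ 19: [(10,9) (15,9) (15,19) (13,19) (10,37/2)]
5. Canonical ring: [(10,9) (15,9) (15,19) (13,19) (10,37/2)]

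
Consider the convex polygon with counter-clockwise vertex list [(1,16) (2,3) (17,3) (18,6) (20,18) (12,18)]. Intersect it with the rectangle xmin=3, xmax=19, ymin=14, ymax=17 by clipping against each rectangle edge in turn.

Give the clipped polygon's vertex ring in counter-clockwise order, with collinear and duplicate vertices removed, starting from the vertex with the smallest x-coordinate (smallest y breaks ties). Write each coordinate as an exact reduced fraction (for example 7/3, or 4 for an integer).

Clipped polygon: [(3,14) (19,14) (19,17) (13/2,17) (3,180/11)]

1. After x ≥ 3: [(3,180/11) (3,3) (17,3) (18,6) (20,18) (12,18)]
2. After x ≤ 19: [(3,180/11) (3,3) (17,3) (18,6) (19,12) (19,18) (12,18)]
3. After y ≥ 14: [(3,180/11) (3,14) (19,14) (19,18) (12,18)]
4. After y ≤ 17: [(13/2,17) (3,180/11) (3,14) (19,14) (19,17)]
5. Canonical ring: [(3,14) (19,14) (19,17) (13/2,17) (3,180/11)]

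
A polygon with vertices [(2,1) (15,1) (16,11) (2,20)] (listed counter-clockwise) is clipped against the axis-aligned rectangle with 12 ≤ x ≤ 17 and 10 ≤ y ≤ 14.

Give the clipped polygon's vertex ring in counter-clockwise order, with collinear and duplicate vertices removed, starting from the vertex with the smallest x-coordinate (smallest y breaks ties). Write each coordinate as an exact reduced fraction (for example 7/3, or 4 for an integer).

Clipped polygon: [(12,10) (159/10,10) (16,11) (12,95/7)]

1. After x ≥ 12: [(12,1) (15,1) (16,11) (12,95/7)]
2. After x ≤ 17: [(12,1) (15,1) (16,11) (12,95/7)]
3. After y ≥ 10: [(12,10) (159/10,10) (16,11) (12,95/7)]
4. After y ≤ 14: [(12,10) (159/10,10) (16,11) (12,95/7)]
5. Canonical ring: [(12,10) (159/10,10) (16,11) (12,95/7)]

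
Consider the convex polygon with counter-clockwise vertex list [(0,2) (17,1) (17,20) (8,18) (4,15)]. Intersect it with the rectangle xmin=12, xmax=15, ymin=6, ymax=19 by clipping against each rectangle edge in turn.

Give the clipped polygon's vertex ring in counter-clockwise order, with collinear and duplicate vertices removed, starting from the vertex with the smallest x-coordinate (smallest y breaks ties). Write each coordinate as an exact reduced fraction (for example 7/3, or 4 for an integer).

1. After x ≥ 12: [(12,22/17) (17,1) (17,20) (12,170/9)]
2. After x ≤ 15: [(12,22/17) (15,19/17) (15,176/9) (12,170/9)]
3. After y ≥ 6: [(12,6) (15,6) (15,176/9) (12,170/9)]
4. After y ≤ 19: [(12,6) (15,6) (15,19) (25/2,19) (12,170/9)]
5. Canonical ring: [(12,6) (15,6) (15,19) (25/2,19) (12,170/9)]

Clipped polygon: [(12,6) (15,6) (15,19) (25/2,19) (12,170/9)]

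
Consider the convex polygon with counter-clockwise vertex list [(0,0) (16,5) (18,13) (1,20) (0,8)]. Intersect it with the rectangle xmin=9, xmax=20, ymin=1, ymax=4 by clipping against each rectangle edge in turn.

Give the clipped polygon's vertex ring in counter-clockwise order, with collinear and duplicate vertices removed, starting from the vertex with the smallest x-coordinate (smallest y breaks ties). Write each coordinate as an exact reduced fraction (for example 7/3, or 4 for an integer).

1. After x ≥ 9: [(9,45/16) (16,5) (18,13) (9,284/17)]
2. After x ≤ 20: [(9,45/16) (16,5) (18,13) (9,284/17)]
3. After y ≥ 1: [(9,45/16) (16,5) (18,13) (9,284/17)]
4. After y ≤ 4: [(9,4) (9,45/16) (64/5,4)]
5. Canonical ring: [(9,45/16) (64/5,4) (9,4)]

Clipped polygon: [(9,45/16) (64/5,4) (9,4)]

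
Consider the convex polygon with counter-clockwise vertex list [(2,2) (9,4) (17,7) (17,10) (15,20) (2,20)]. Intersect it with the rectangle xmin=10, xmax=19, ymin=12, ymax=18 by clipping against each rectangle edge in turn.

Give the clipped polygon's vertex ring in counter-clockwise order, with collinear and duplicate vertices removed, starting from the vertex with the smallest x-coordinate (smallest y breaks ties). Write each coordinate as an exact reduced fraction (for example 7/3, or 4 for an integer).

Clipped polygon: [(10,12) (83/5,12) (77/5,18) (10,18)]

1. After x ≥ 10: [(10,35/8) (17,7) (17,10) (15,20) (10,20)]
2. After x ≤ 19: [(10,35/8) (17,7) (17,10) (15,20) (10,20)]
3. After y ≥ 12: [(10,12) (83/5,12) (15,20) (10,20)]
4. After y ≤ 18: [(10,18) (10,12) (83/5,12) (77/5,18)]
5. Canonical ring: [(10,12) (83/5,12) (77/5,18) (10,18)]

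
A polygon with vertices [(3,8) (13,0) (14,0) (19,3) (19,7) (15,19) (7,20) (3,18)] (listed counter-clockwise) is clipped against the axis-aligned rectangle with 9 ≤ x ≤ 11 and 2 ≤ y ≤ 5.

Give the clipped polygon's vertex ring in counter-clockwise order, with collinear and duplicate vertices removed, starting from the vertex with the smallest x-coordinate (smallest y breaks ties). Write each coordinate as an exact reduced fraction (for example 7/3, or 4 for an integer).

1. After x ≥ 9: [(9,16/5) (13,0) (14,0) (19,3) (19,7) (15,19) (9,79/4)]
2. After x ≤ 11: [(9,16/5) (11,8/5) (11,39/2) (9,79/4)]
3. After y ≥ 2: [(9,16/5) (21/2,2) (11,2) (11,39/2) (9,79/4)]
4. After y ≤ 5: [(9,5) (9,16/5) (21/2,2) (11,2) (11,5)]
5. Canonical ring: [(9,16/5) (21/2,2) (11,2) (11,5) (9,5)]

Clipped polygon: [(9,16/5) (21/2,2) (11,2) (11,5) (9,5)]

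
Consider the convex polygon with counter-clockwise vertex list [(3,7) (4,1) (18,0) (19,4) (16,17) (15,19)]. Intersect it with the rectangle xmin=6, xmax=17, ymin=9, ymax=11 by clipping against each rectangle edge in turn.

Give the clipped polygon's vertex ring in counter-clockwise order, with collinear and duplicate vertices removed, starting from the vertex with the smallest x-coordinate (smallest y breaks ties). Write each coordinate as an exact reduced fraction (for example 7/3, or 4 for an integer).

1. After x ≥ 6: [(6,10) (6,6/7) (18,0) (19,4) (16,17) (15,19)]
2. After x ≤ 17: [(6,10) (6,6/7) (17,1/14) (17,38/3) (16,17) (15,19)]
3. After y ≥ 9: [(6,10) (6,9) (17,9) (17,38/3) (16,17) (15,19)]
4. After y ≤ 11: [(7,11) (6,10) (6,9) (17,9) (17,11)]
5. Canonical ring: [(6,9) (17,9) (17,11) (7,11) (6,10)]

Clipped polygon: [(6,9) (17,9) (17,11) (7,11) (6,10)]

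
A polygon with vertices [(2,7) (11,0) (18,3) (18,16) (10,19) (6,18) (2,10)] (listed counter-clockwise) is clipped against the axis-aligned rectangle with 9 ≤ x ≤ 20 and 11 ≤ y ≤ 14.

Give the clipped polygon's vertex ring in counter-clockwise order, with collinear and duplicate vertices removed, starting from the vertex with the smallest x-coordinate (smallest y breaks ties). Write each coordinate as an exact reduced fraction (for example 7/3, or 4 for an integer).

Clipped polygon: [(9,11) (18,11) (18,14) (9,14)]

1. After x ≥ 9: [(9,14/9) (11,0) (18,3) (18,16) (10,19) (9,75/4)]
2. After x ≤ 20: [(9,14/9) (11,0) (18,3) (18,16) (10,19) (9,75/4)]
3. After y ≥ 11: [(9,11) (18,11) (18,16) (10,19) (9,75/4)]
4. After y ≤ 14: [(9,14) (9,11) (18,11) (18,14)]
5. Canonical ring: [(9,11) (18,11) (18,14) (9,14)]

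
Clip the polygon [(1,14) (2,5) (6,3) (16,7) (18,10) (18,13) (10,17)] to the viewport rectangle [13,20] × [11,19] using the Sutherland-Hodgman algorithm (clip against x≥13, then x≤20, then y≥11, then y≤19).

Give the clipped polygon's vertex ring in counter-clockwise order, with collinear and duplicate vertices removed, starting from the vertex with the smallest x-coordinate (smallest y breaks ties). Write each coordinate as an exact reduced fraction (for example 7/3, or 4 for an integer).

Clipped polygon: [(13,11) (18,11) (18,13) (13,31/2)]

1. After x ≥ 13: [(13,29/5) (16,7) (18,10) (18,13) (13,31/2)]
2. After x ≤ 20: [(13,29/5) (16,7) (18,10) (18,13) (13,31/2)]
3. After y ≥ 11: [(13,11) (18,11) (18,13) (13,31/2)]
4. After y ≤ 19: [(13,11) (18,11) (18,13) (13,31/2)]
5. Canonical ring: [(13,11) (18,11) (18,13) (13,31/2)]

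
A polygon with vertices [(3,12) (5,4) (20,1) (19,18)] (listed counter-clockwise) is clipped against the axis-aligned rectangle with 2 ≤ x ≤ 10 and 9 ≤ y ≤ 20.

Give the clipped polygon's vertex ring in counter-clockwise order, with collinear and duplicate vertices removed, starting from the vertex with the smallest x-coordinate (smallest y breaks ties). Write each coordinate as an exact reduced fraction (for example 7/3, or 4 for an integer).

Clipped polygon: [(3,12) (15/4,9) (10,9) (10,117/8)]

1. After x ≥ 2: [(3,12) (5,4) (20,1) (19,18)]
2. After x ≤ 10: [(10,117/8) (3,12) (5,4) (10,3)]
3. After y ≥ 9: [(10,9) (10,117/8) (3,12) (15/4,9)]
4. After y ≤ 20: [(10,9) (10,117/8) (3,12) (15/4,9)]
5. Canonical ring: [(3,12) (15/4,9) (10,9) (10,117/8)]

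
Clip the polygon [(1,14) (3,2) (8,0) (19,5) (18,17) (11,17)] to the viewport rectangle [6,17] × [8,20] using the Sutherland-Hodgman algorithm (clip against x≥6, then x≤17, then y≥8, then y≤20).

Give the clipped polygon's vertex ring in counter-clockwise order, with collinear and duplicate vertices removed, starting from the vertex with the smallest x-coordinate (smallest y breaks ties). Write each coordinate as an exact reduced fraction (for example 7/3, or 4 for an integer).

1. After x ≥ 6: [(6,31/2) (6,4/5) (8,0) (19,5) (18,17) (11,17)]
2. After x ≤ 17: [(6,31/2) (6,4/5) (8,0) (17,45/11) (17,17) (11,17)]
3. After y ≥ 8: [(6,31/2) (6,8) (17,8) (17,17) (11,17)]
4. After y ≤ 20: [(6,31/2) (6,8) (17,8) (17,17) (11,17)]
5. Canonical ring: [(6,8) (17,8) (17,17) (11,17) (6,31/2)]

Clipped polygon: [(6,8) (17,8) (17,17) (11,17) (6,31/2)]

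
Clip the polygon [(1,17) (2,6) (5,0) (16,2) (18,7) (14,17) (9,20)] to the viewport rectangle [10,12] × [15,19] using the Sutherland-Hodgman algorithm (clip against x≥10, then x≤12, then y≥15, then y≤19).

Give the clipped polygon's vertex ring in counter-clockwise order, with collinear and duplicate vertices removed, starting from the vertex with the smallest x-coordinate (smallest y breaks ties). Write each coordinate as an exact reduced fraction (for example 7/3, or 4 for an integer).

1. After x ≥ 10: [(10,10/11) (16,2) (18,7) (14,17) (10,97/5)]
2. After x ≤ 12: [(10,10/11) (12,14/11) (12,91/5) (10,97/5)]
3. After y ≥ 15: [(10,15) (12,15) (12,91/5) (10,97/5)]
4. After y ≤ 19: [(10,19) (10,15) (12,15) (12,91/5) (32/3,19)]
5. Canonical ring: [(10,15) (12,15) (12,91/5) (32/3,19) (10,19)]

Clipped polygon: [(10,15) (12,15) (12,91/5) (32/3,19) (10,19)]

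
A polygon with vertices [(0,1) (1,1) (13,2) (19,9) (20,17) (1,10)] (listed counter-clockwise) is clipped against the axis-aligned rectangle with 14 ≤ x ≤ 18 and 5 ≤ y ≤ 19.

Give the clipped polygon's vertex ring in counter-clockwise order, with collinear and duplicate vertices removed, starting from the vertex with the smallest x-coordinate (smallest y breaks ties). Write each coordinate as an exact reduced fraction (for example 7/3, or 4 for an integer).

1. After x ≥ 14: [(14,19/6) (19,9) (20,17) (14,281/19)]
2. After x ≤ 18: [(14,19/6) (18,47/6) (18,309/19) (14,281/19)]
3. After y ≥ 5: [(14,5) (109/7,5) (18,47/6) (18,309/19) (14,281/19)]
4. After y ≤ 19: [(14,5) (109/7,5) (18,47/6) (18,309/19) (14,281/19)]
5. Canonical ring: [(14,5) (109/7,5) (18,47/6) (18,309/19) (14,281/19)]

Clipped polygon: [(14,5) (109/7,5) (18,47/6) (18,309/19) (14,281/19)]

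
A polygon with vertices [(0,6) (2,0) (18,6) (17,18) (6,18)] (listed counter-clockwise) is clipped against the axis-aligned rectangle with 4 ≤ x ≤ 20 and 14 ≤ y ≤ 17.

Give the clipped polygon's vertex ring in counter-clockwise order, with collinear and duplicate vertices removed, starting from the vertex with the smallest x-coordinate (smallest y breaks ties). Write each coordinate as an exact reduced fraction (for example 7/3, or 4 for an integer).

1. After x ≥ 4: [(4,14) (4,3/4) (18,6) (17,18) (6,18)]
2. After x ≤ 20: [(4,14) (4,3/4) (18,6) (17,18) (6,18)]
3. After y ≥ 14: [(4,14) (4,14) (52/3,14) (17,18) (6,18)]
4. After y ≤ 17: [(11/2,17) (4,14) (4,14) (52/3,14) (205/12,17)]
5. Canonical ring: [(4,14) (52/3,14) (205/12,17) (11/2,17)]

Clipped polygon: [(4,14) (52/3,14) (205/12,17) (11/2,17)]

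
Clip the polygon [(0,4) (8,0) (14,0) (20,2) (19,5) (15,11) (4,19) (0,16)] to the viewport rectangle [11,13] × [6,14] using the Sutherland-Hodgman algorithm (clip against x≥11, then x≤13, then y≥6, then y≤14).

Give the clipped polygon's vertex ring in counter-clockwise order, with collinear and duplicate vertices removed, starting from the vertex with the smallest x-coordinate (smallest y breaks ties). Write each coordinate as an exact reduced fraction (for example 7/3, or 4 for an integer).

Clipped polygon: [(11,6) (13,6) (13,137/11) (11,153/11)]

1. After x ≥ 11: [(11,0) (14,0) (20,2) (19,5) (15,11) (11,153/11)]
2. After x ≤ 13: [(11,0) (13,0) (13,137/11) (11,153/11)]
3. After y ≥ 6: [(11,6) (13,6) (13,137/11) (11,153/11)]
4. After y ≤ 14: [(11,6) (13,6) (13,137/11) (11,153/11)]
5. Canonical ring: [(11,6) (13,6) (13,137/11) (11,153/11)]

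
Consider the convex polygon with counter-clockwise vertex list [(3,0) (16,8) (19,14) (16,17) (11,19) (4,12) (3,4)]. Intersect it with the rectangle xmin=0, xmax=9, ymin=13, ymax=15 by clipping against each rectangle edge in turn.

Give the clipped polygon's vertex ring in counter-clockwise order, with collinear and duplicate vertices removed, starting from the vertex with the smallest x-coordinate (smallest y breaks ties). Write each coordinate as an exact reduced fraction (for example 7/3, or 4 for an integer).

Clipped polygon: [(5,13) (9,13) (9,15) (7,15)]

1. After x ≥ 0: [(3,0) (16,8) (19,14) (16,17) (11,19) (4,12) (3,4)]
2. After x ≤ 9: [(3,0) (9,48/13) (9,17) (4,12) (3,4)]
3. After y ≥ 13: [(9,13) (9,17) (5,13)]
4. After y ≤ 15: [(9,13) (9,15) (7,15) (5,13)]
5. Canonical ring: [(5,13) (9,13) (9,15) (7,15)]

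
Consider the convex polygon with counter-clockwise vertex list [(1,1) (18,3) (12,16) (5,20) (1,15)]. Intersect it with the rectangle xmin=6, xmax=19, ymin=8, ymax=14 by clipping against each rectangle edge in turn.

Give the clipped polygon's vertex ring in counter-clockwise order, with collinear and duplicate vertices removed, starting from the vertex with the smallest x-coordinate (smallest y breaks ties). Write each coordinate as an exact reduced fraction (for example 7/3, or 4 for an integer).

Clipped polygon: [(6,8) (204/13,8) (168/13,14) (6,14)]

1. After x ≥ 6: [(6,27/17) (18,3) (12,16) (6,136/7)]
2. After x ≤ 19: [(6,27/17) (18,3) (12,16) (6,136/7)]
3. After y ≥ 8: [(6,8) (204/13,8) (12,16) (6,136/7)]
4. After y ≤ 14: [(6,14) (6,8) (204/13,8) (168/13,14)]
5. Canonical ring: [(6,8) (204/13,8) (168/13,14) (6,14)]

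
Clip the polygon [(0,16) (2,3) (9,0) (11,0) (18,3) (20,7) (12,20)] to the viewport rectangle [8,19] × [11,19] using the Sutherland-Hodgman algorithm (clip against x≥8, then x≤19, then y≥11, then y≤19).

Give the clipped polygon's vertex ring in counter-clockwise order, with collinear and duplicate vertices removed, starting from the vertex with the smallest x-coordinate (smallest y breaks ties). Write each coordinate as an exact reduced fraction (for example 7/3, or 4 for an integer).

Clipped polygon: [(8,11) (228/13,11) (164/13,19) (9,19) (8,56/3)]

1. After x ≥ 8: [(8,56/3) (8,3/7) (9,0) (11,0) (18,3) (20,7) (12,20)]
2. After x ≤ 19: [(8,56/3) (8,3/7) (9,0) (11,0) (18,3) (19,5) (19,69/8) (12,20)]
3. After y ≥ 11: [(8,56/3) (8,11) (228/13,11) (12,20)]
4. After y ≤ 19: [(9,19) (8,56/3) (8,11) (228/13,11) (164/13,19)]
5. Canonical ring: [(8,11) (228/13,11) (164/13,19) (9,19) (8,56/3)]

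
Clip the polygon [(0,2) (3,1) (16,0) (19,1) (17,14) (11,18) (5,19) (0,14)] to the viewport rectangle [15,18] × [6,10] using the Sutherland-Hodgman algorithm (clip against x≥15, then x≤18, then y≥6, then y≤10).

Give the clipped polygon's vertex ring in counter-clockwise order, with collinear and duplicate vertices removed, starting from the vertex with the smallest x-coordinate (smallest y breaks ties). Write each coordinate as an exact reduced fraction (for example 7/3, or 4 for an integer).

1. After x ≥ 15: [(15,1/13) (16,0) (19,1) (17,14) (15,46/3)]
2. After x ≤ 18: [(15,1/13) (16,0) (18,2/3) (18,15/2) (17,14) (15,46/3)]
3. After y ≥ 6: [(15,6) (18,6) (18,15/2) (17,14) (15,46/3)]
4. After y ≤ 10: [(15,10) (15,6) (18,6) (18,15/2) (229/13,10)]
5. Canonical ring: [(15,6) (18,6) (18,15/2) (229/13,10) (15,10)]

Clipped polygon: [(15,6) (18,6) (18,15/2) (229/13,10) (15,10)]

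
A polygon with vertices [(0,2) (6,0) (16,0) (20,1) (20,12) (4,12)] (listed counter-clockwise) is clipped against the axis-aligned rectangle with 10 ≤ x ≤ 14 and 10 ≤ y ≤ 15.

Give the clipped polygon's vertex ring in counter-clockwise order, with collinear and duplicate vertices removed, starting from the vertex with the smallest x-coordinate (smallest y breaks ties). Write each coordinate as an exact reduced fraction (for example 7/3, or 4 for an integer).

1. After x ≥ 10: [(10,0) (16,0) (20,1) (20,12) (10,12)]
2. After x ≤ 14: [(10,0) (14,0) (14,12) (10,12)]
3. After y ≥ 10: [(10,10) (14,10) (14,12) (10,12)]
4. After y ≤ 15: [(10,10) (14,10) (14,12) (10,12)]
5. Canonical ring: [(10,10) (14,10) (14,12) (10,12)]

Clipped polygon: [(10,10) (14,10) (14,12) (10,12)]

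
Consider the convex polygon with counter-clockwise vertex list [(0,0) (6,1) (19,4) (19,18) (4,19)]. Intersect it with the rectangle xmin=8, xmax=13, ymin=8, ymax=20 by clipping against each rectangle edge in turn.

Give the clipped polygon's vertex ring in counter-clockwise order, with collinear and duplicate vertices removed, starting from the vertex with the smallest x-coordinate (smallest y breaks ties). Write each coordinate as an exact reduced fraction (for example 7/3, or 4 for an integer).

1. After x ≥ 8: [(8,19/13) (19,4) (19,18) (8,281/15)]
2. After x ≤ 13: [(8,19/13) (13,34/13) (13,92/5) (8,281/15)]
3. After y ≥ 8: [(8,8) (13,8) (13,92/5) (8,281/15)]
4. After y ≤ 20: [(8,8) (13,8) (13,92/5) (8,281/15)]
5. Canonical ring: [(8,8) (13,8) (13,92/5) (8,281/15)]

Clipped polygon: [(8,8) (13,8) (13,92/5) (8,281/15)]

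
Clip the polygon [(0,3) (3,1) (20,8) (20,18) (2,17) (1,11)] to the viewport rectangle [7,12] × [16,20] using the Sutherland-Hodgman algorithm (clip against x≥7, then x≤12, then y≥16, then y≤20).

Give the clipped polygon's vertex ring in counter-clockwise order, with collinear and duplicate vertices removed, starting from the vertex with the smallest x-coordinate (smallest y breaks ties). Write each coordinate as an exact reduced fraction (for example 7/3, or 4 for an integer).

1. After x ≥ 7: [(7,45/17) (20,8) (20,18) (7,311/18)]
2. After x ≤ 12: [(7,45/17) (12,80/17) (12,158/9) (7,311/18)]
3. After y ≥ 16: [(7,16) (12,16) (12,158/9) (7,311/18)]
4. After y ≤ 20: [(7,16) (12,16) (12,158/9) (7,311/18)]
5. Canonical ring: [(7,16) (12,16) (12,158/9) (7,311/18)]

Clipped polygon: [(7,16) (12,16) (12,158/9) (7,311/18)]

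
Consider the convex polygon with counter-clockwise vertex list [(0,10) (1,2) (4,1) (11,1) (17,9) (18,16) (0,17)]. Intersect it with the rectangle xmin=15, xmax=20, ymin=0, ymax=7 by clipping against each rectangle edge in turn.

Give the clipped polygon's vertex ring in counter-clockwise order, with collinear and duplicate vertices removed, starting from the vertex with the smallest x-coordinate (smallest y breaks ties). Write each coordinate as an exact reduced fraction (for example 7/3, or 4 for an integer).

1. After x ≥ 15: [(15,19/3) (17,9) (18,16) (15,97/6)]
2. After x ≤ 20: [(15,19/3) (17,9) (18,16) (15,97/6)]
3. After y ≥ 0: [(15,19/3) (17,9) (18,16) (15,97/6)]
4. After y ≤ 7: [(15,7) (15,19/3) (31/2,7)]
5. Canonical ring: [(15,19/3) (31/2,7) (15,7)]

Clipped polygon: [(15,19/3) (31/2,7) (15,7)]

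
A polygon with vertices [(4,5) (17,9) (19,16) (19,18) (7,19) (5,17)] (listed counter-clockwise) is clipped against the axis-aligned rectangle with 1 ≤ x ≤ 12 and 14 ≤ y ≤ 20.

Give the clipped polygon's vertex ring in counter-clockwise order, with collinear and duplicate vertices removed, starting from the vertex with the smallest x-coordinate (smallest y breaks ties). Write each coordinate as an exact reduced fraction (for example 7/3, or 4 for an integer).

1. After x ≥ 1: [(4,5) (17,9) (19,16) (19,18) (7,19) (5,17)]
2. After x ≤ 12: [(4,5) (12,97/13) (12,223/12) (7,19) (5,17)]
3. After y ≥ 14: [(19/4,14) (12,14) (12,223/12) (7,19) (5,17)]
4. After y ≤ 20: [(19/4,14) (12,14) (12,223/12) (7,19) (5,17)]
5. Canonical ring: [(19/4,14) (12,14) (12,223/12) (7,19) (5,17)]

Clipped polygon: [(19/4,14) (12,14) (12,223/12) (7,19) (5,17)]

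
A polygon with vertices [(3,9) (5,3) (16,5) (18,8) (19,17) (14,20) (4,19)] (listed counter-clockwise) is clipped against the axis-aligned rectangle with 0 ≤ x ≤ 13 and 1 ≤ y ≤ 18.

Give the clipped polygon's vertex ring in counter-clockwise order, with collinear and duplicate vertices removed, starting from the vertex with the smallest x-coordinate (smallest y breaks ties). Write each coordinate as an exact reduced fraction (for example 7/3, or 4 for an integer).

Clipped polygon: [(3,9) (5,3) (13,49/11) (13,18) (39/10,18)]

1. After x ≥ 0: [(3,9) (5,3) (16,5) (18,8) (19,17) (14,20) (4,19)]
2. After x ≤ 13: [(3,9) (5,3) (13,49/11) (13,199/10) (4,19)]
3. After y ≥ 1: [(3,9) (5,3) (13,49/11) (13,199/10) (4,19)]
4. After y ≤ 18: [(39/10,18) (3,9) (5,3) (13,49/11) (13,18)]
5. Canonical ring: [(3,9) (5,3) (13,49/11) (13,18) (39/10,18)]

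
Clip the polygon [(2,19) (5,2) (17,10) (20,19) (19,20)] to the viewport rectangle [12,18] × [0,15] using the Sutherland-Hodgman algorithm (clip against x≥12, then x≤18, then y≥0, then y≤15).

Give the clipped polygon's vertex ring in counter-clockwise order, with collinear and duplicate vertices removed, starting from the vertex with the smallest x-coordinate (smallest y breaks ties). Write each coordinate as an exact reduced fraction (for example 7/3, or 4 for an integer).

Clipped polygon: [(12,20/3) (17,10) (18,13) (18,15) (12,15)]

1. After x ≥ 12: [(12,333/17) (12,20/3) (17,10) (20,19) (19,20)]
2. After x ≤ 18: [(18,339/17) (12,333/17) (12,20/3) (17,10) (18,13)]
3. After y ≥ 0: [(18,339/17) (12,333/17) (12,20/3) (17,10) (18,13)]
4. After y ≤ 15: [(18,15) (12,15) (12,20/3) (17,10) (18,13)]
5. Canonical ring: [(12,20/3) (17,10) (18,13) (18,15) (12,15)]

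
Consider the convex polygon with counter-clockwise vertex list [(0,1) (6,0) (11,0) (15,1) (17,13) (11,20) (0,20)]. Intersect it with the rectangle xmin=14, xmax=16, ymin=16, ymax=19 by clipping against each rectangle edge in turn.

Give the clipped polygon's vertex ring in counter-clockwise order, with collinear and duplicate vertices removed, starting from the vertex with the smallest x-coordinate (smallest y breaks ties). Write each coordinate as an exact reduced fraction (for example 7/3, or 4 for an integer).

Clipped polygon: [(14,16) (101/7,16) (14,33/2)]

1. After x ≥ 14: [(14,3/4) (15,1) (17,13) (14,33/2)]
2. After x ≤ 16: [(14,3/4) (15,1) (16,7) (16,85/6) (14,33/2)]
3. After y ≥ 16: [(14,16) (101/7,16) (14,33/2)]
4. After y ≤ 19: [(14,16) (101/7,16) (14,33/2)]
5. Canonical ring: [(14,16) (101/7,16) (14,33/2)]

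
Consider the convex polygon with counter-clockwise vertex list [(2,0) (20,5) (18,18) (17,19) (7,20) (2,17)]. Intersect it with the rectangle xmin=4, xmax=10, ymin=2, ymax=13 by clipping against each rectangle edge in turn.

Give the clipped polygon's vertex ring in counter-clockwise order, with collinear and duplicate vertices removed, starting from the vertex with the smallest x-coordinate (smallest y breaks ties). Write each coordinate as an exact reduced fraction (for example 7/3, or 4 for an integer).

1. After x ≥ 4: [(4,5/9) (20,5) (18,18) (17,19) (7,20) (4,91/5)]
2. After x ≤ 10: [(4,5/9) (10,20/9) (10,197/10) (7,20) (4,91/5)]
3. After y ≥ 2: [(4,2) (46/5,2) (10,20/9) (10,197/10) (7,20) (4,91/5)]
4. After y ≤ 13: [(4,13) (4,2) (46/5,2) (10,20/9) (10,13)]
5. Canonical ring: [(4,2) (46/5,2) (10,20/9) (10,13) (4,13)]

Clipped polygon: [(4,2) (46/5,2) (10,20/9) (10,13) (4,13)]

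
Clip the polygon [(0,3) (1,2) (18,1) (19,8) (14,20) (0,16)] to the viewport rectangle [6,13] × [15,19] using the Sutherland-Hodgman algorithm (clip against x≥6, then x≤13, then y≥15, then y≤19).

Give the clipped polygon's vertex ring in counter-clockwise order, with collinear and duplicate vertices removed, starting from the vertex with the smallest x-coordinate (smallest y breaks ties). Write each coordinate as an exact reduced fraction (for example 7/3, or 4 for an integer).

Clipped polygon: [(6,15) (13,15) (13,19) (21/2,19) (6,124/7)]

1. After x ≥ 6: [(6,29/17) (18,1) (19,8) (14,20) (6,124/7)]
2. After x ≤ 13: [(6,29/17) (13,22/17) (13,138/7) (6,124/7)]
3. After y ≥ 15: [(6,15) (13,15) (13,138/7) (6,124/7)]
4. After y ≤ 19: [(6,15) (13,15) (13,19) (21/2,19) (6,124/7)]
5. Canonical ring: [(6,15) (13,15) (13,19) (21/2,19) (6,124/7)]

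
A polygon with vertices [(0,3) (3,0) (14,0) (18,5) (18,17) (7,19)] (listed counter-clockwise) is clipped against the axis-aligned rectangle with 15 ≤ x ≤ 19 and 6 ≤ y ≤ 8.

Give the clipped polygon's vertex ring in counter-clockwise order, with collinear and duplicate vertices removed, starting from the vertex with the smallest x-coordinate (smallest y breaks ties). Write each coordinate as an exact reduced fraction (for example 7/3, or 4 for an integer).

1. After x ≥ 15: [(15,5/4) (18,5) (18,17) (15,193/11)]
2. After x ≤ 19: [(15,5/4) (18,5) (18,17) (15,193/11)]
3. After y ≥ 6: [(15,6) (18,6) (18,17) (15,193/11)]
4. After y ≤ 8: [(15,8) (15,6) (18,6) (18,8)]
5. Canonical ring: [(15,6) (18,6) (18,8) (15,8)]

Clipped polygon: [(15,6) (18,6) (18,8) (15,8)]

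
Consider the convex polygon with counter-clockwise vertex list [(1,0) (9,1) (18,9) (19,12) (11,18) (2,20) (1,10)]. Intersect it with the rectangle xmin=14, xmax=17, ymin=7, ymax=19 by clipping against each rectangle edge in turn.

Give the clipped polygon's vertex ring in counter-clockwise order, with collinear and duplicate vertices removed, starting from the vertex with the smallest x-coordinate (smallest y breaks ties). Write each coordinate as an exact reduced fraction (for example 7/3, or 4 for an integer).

Clipped polygon: [(14,7) (63/4,7) (17,73/9) (17,27/2) (14,63/4)]

1. After x ≥ 14: [(14,49/9) (18,9) (19,12) (14,63/4)]
2. After x ≤ 17: [(14,49/9) (17,73/9) (17,27/2) (14,63/4)]
3. After y ≥ 7: [(14,7) (63/4,7) (17,73/9) (17,27/2) (14,63/4)]
4. After y ≤ 19: [(14,7) (63/4,7) (17,73/9) (17,27/2) (14,63/4)]
5. Canonical ring: [(14,7) (63/4,7) (17,73/9) (17,27/2) (14,63/4)]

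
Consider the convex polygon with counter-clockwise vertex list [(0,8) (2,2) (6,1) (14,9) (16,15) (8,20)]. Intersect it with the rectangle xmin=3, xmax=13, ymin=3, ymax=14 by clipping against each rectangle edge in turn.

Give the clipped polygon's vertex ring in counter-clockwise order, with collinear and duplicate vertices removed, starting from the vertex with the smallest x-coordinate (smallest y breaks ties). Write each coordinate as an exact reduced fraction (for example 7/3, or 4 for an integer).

Clipped polygon: [(3,3) (8,3) (13,8) (13,14) (4,14) (3,25/2)]

1. After x ≥ 3: [(3,25/2) (3,7/4) (6,1) (14,9) (16,15) (8,20)]
2. After x ≤ 13: [(3,25/2) (3,7/4) (6,1) (13,8) (13,135/8) (8,20)]
3. After y ≥ 3: [(3,25/2) (3,3) (8,3) (13,8) (13,135/8) (8,20)]
4. After y ≤ 14: [(4,14) (3,25/2) (3,3) (8,3) (13,8) (13,14)]
5. Canonical ring: [(3,3) (8,3) (13,8) (13,14) (4,14) (3,25/2)]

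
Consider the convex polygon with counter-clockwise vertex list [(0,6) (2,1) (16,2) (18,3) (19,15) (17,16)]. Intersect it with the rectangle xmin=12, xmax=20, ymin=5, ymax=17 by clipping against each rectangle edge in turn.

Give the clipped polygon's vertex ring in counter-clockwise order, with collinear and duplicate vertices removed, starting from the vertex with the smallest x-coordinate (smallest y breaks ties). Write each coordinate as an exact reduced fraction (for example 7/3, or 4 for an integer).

1. After x ≥ 12: [(12,222/17) (12,12/7) (16,2) (18,3) (19,15) (17,16)]
2. After x ≤ 20: [(12,222/17) (12,12/7) (16,2) (18,3) (19,15) (17,16)]
3. After y ≥ 5: [(12,222/17) (12,5) (109/6,5) (19,15) (17,16)]
4. After y ≤ 17: [(12,222/17) (12,5) (109/6,5) (19,15) (17,16)]
5. Canonical ring: [(12,5) (109/6,5) (19,15) (17,16) (12,222/17)]

Clipped polygon: [(12,5) (109/6,5) (19,15) (17,16) (12,222/17)]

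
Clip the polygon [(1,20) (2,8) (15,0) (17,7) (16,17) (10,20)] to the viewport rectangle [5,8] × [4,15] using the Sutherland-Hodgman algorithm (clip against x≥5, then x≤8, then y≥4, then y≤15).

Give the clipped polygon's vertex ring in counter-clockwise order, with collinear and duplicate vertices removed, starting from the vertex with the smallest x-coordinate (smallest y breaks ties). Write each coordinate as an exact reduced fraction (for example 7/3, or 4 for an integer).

Clipped polygon: [(5,80/13) (8,56/13) (8,15) (5,15)]

1. After x ≥ 5: [(5,20) (5,80/13) (15,0) (17,7) (16,17) (10,20)]
2. After x ≤ 8: [(8,20) (5,20) (5,80/13) (8,56/13)]
3. After y ≥ 4: [(8,20) (5,20) (5,80/13) (8,56/13)]
4. After y ≤ 15: [(8,15) (5,15) (5,80/13) (8,56/13)]
5. Canonical ring: [(5,80/13) (8,56/13) (8,15) (5,15)]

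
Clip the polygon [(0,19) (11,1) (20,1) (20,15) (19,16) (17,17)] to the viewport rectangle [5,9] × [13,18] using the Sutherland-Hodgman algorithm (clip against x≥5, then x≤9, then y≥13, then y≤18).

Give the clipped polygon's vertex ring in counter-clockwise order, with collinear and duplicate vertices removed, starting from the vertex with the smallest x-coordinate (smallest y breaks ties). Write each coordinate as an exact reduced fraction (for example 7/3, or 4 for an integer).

1. After x ≥ 5: [(5,313/17) (5,119/11) (11,1) (20,1) (20,15) (19,16) (17,17)]
2. After x ≤ 9: [(9,305/17) (5,313/17) (5,119/11) (9,47/11)]
3. After y ≥ 13: [(9,13) (9,305/17) (5,313/17) (5,13)]
4. After y ≤ 18: [(9,13) (9,305/17) (17/2,18) (5,18) (5,13)]
5. Canonical ring: [(5,13) (9,13) (9,305/17) (17/2,18) (5,18)]

Clipped polygon: [(5,13) (9,13) (9,305/17) (17/2,18) (5,18)]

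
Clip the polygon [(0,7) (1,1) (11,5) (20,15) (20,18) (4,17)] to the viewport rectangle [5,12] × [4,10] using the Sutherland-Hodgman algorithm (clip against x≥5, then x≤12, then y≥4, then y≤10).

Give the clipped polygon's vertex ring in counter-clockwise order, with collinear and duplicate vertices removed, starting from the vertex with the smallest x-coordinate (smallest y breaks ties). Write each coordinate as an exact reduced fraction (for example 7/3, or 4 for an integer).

1. After x ≥ 5: [(5,13/5) (11,5) (20,15) (20,18) (5,273/16)]
2. After x ≤ 12: [(5,13/5) (11,5) (12,55/9) (12,35/2) (5,273/16)]
3. After y ≥ 4: [(5,4) (17/2,4) (11,5) (12,55/9) (12,35/2) (5,273/16)]
4. After y ≤ 10: [(5,10) (5,4) (17/2,4) (11,5) (12,55/9) (12,10)]
5. Canonical ring: [(5,4) (17/2,4) (11,5) (12,55/9) (12,10) (5,10)]

Clipped polygon: [(5,4) (17/2,4) (11,5) (12,55/9) (12,10) (5,10)]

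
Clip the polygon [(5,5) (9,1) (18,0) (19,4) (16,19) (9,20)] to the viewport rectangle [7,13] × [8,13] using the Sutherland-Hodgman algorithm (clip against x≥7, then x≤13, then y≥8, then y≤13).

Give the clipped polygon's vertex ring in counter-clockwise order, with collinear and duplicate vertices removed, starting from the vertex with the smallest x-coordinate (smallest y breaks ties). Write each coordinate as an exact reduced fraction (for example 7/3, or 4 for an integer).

Clipped polygon: [(7,8) (13,8) (13,13) (107/15,13) (7,25/2)]

1. After x ≥ 7: [(7,25/2) (7,3) (9,1) (18,0) (19,4) (16,19) (9,20)]
2. After x ≤ 13: [(7,25/2) (7,3) (9,1) (13,5/9) (13,136/7) (9,20)]
3. After y ≥ 8: [(7,25/2) (7,8) (13,8) (13,136/7) (9,20)]
4. After y ≤ 13: [(107/15,13) (7,25/2) (7,8) (13,8) (13,13)]
5. Canonical ring: [(7,8) (13,8) (13,13) (107/15,13) (7,25/2)]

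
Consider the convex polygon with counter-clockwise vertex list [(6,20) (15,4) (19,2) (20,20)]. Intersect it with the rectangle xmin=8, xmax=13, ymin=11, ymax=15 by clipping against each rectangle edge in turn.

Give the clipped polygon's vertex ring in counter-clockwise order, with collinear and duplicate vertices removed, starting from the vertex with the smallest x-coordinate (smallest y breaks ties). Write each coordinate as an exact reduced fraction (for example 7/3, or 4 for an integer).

Clipped polygon: [(141/16,15) (177/16,11) (13,11) (13,15)]

1. After x ≥ 8: [(8,20) (8,148/9) (15,4) (19,2) (20,20)]
2. After x ≤ 13: [(13,20) (8,20) (8,148/9) (13,68/9)]
3. After y ≥ 11: [(13,11) (13,20) (8,20) (8,148/9) (177/16,11)]
4. After y ≤ 15: [(13,11) (13,15) (141/16,15) (177/16,11)]
5. Canonical ring: [(141/16,15) (177/16,11) (13,11) (13,15)]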